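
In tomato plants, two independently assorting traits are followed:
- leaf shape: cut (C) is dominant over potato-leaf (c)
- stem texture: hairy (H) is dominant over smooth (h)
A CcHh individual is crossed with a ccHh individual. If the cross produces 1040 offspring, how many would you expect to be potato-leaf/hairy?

Dihybrid cross CcHh × ccHh — consider each gene separately:
leaf shape: Cc × cc → 2 Cc, 2 cc → 2 C_ : 2 cc (out of 4)
stem texture: Hh × Hh → 1 HH, 2 Hh, 1 hh → 3 H_ : 1 hh (out of 4)
Combine (counts out of 4 × 4 = 16): cut/hairy (C_H_) = 2×3 = 6; cut/smooth (C_hh) = 2×1 = 2; potato-leaf/hairy (ccH_) = 2×3 = 6; potato-leaf/smooth (cchh) = 2×1 = 2
Phenotype counts (out of 16): 6 cut/hairy, 2 cut/smooth, 6 potato-leaf/hairy, 2 potato-leaf/smooth
potato-leaf/hairy: 6 out of 16 → fraction 3/8
Expected count = 3/8 × 1040 = 390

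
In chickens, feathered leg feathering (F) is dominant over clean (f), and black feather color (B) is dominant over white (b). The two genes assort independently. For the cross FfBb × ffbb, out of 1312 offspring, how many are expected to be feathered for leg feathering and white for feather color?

Dihybrid cross FfBb × ffbb — consider each gene separately:
leg feathering: Ff × ff → 2 Ff, 2 ff → 2 F_ : 2 ff (out of 4)
feather color: Bb × bb → 2 Bb, 2 bb → 2 B_ : 2 bb (out of 4)
Looking for: feathered (F_) and white (bb)
P(feathered) = 2/4, P(white) = 2/4
P(both) = 2/4 × 2/4 = 4/16 = 1/4
Expected count = 1/4 × 1312 = 328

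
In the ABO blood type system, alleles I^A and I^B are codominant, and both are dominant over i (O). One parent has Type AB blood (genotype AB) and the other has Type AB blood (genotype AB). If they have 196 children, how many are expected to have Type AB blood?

Cross: AB × AB
Possible offspring genotypes: 1 AA, 2 AB, 1 BB
Blood type counts: 1 Type A, 2 Type AB, 1 Type B
Probability of Type AB: 2/4 = 1/2
Expected count = 1/2 × 196 = 98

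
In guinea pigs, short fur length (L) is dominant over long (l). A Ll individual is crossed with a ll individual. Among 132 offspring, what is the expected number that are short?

Punnett square for Ll × ll:
Offspring genotypes: 2 Ll, 2 ll
short: 2, long: 2
short: 2 out of 4 → fraction 1/2
Expected count = 1/2 × 132 = 66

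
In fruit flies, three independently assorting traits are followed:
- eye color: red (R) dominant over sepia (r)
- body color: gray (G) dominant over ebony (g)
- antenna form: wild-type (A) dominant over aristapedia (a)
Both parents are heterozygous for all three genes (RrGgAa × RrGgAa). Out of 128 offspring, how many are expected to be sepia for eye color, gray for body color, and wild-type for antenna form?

Trihybrid cross: RrGgAa × RrGgAa
Each trait segregates independently with a 3:1 phenotypic ratio, so each gene contributes 3/4 (dominant) or 1/4 (recessive).
Target: sepia (eye color), gray (body color), wild-type (antenna form)
Probability = product of independent per-trait probabilities
= 1/4 × 3/4 × 3/4 = 9/64
Expected count = 9/64 × 128 = 18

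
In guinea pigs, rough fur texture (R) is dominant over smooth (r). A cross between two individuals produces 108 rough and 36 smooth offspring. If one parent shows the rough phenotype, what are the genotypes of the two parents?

Observed offspring: 108 rough, 36 smooth
The observed ratio simplifies to 3:1. Smooth (rr) offspring appear, so each parent must contribute one r allele. The parent stated to show rough carries R, so it is Rr. The other parent is then either Rr or rr: Rr × rr would give a 1:1 split, whereas Rr × Rr gives 3:1 — matching the data. So both parents are heterozygous (Rr × Rr).
Parent genotypes: Rr × Rr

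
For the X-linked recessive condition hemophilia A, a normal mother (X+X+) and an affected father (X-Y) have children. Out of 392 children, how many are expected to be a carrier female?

Cross: X+X+ × X-Y
Offspring: 2 X+X-, 2 X+Y
Probability of a carrier female: 2/4 = 1/2
Expected count = 1/2 × 392 = 196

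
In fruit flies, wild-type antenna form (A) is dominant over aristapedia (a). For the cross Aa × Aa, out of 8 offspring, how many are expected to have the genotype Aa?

Punnett square for Aa × Aa:
Offspring genotypes: 1 AA, 2 Aa, 1 aa
Total offspring: 4
Count with target: 2
Probability: 2/4 = 1/2
Expected count = 1/2 × 8 = 4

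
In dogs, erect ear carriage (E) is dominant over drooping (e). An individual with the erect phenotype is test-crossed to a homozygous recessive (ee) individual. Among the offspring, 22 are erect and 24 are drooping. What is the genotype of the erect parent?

Test cross: ? × ee
Offspring: 22 erect, 24 drooping — approximately 1:1.
A 1:1 ratio in a test cross indicates the unknown parent is heterozygous (Ee).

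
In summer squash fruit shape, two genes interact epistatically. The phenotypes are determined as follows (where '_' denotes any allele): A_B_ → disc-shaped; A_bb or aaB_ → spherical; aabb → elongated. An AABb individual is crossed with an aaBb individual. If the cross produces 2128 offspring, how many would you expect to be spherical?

Cross: AABb × aaBb — consider each gene separately:
A gene: AA × aa → 4 Aa → 4 A_ (out of 4)
B gene: Bb × Bb → 1 BB, 2 Bb, 1 bb → 3 B_ : 1 bb (out of 4)
Genotype classes (out of 4 × 4 = 16): A_B_ = 4×3 = 12; A_bb = 4×1 = 4
Apply the phenotype rules: A_B_ (12) → disc-shaped; A_bb (4) → spherical
Phenotype counts (out of 16): 12 disc-shaped, 4 spherical
spherical: 4 out of 16 → fraction 1/4
Expected count = 1/4 × 2128 = 532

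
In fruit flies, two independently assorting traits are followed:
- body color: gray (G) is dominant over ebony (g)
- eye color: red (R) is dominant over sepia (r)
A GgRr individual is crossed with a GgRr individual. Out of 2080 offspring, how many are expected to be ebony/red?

Dihybrid cross GgRr × GgRr — consider each gene separately:
body color: Gg × Gg → 1 GG, 2 Gg, 1 gg → 3 G_ : 1 gg (out of 4)
eye color: Rr × Rr → 1 RR, 2 Rr, 1 rr → 3 R_ : 1 rr (out of 4)
Combine (counts out of 4 × 4 = 16): gray/red (G_R_) = 3×3 = 9; gray/sepia (G_rr) = 3×1 = 3; ebony/red (ggR_) = 1×3 = 3; ebony/sepia (ggrr) = 1×1 = 1
Phenotype counts (out of 16): 9 gray/red, 3 gray/sepia, 3 ebony/red, 1 ebony/sepia
ebony/red: 3 out of 16 → fraction 3/16
Expected count = 3/16 × 2080 = 390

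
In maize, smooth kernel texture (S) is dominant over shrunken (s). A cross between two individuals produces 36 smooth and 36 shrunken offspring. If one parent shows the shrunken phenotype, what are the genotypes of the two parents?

Observed offspring: 36 smooth, 36 shrunken
The observed ratio simplifies to 1:1. One parent shows shrunken, so its genotype must be ss. A 1:1 offspring split requires the other parent to be heterozygous (Ss).
Parent genotypes: ss × Ss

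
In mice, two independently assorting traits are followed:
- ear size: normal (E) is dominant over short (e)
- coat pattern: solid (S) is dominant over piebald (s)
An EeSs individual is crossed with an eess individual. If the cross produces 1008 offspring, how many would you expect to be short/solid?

Dihybrid cross EeSs × eess — consider each gene separately:
ear size: Ee × ee → 2 Ee, 2 ee → 2 E_ : 2 ee (out of 4)
coat pattern: Ss × ss → 2 Ss, 2 ss → 2 S_ : 2 ss (out of 4)
Combine (counts out of 4 × 4 = 16): normal/solid (E_S_) = 2×2 = 4; normal/piebald (E_ss) = 2×2 = 4; short/solid (eeS_) = 2×2 = 4; short/piebald (eess) = 2×2 = 4
Phenotype counts (out of 16): 4 normal/solid, 4 normal/piebald, 4 short/solid, 4 short/piebald
short/solid: 4 out of 16 → fraction 1/4
Expected count = 1/4 × 1008 = 252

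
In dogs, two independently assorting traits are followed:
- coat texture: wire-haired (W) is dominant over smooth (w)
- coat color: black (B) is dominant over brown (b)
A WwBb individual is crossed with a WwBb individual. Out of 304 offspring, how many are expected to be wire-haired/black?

Dihybrid cross WwBb × WwBb — consider each gene separately:
coat texture: Ww × Ww → 1 WW, 2 Ww, 1 ww → 3 W_ : 1 ww (out of 4)
coat color: Bb × Bb → 1 BB, 2 Bb, 1 bb → 3 B_ : 1 bb (out of 4)
Combine (counts out of 4 × 4 = 16): wire-haired/black (W_B_) = 3×3 = 9; wire-haired/brown (W_bb) = 3×1 = 3; smooth/black (wwB_) = 1×3 = 3; smooth/brown (wwbb) = 1×1 = 1
Phenotype counts (out of 16): 9 wire-haired/black, 3 wire-haired/brown, 3 smooth/black, 1 smooth/brown
wire-haired/black: 9 out of 16 → fraction 9/16
Expected count = 9/16 × 304 = 171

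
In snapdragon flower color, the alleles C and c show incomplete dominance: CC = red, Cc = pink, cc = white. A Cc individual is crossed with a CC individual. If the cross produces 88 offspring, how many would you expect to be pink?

Punnett square for Cc × CC:
Offspring genotypes: 2 CC, 2 Cc
Phenotype counts: 2 red, 2 pink
pink: 2 out of 4 → fraction 1/2
Expected count = 1/2 × 88 = 44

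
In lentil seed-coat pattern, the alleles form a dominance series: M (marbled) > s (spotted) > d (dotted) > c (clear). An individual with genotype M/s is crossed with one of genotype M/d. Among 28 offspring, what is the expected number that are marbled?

Cross: M/s × M/d
Allele dominance: M > s > d > c
Offspring genotypes: 1 M/M, 1 M/d, 1 M/s, 1 s/d
Phenotype counts: 3 marbled, 1 spotted
marbled: 3 out of 4 → fraction 3/4
Expected count = 3/4 × 28 = 21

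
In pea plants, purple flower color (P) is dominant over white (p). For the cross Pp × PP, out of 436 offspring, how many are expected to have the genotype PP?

Punnett square for Pp × PP:
Offspring genotypes: 2 PP, 2 Pp
Total offspring: 4
Count with target: 2
Probability: 2/4 = 1/2
Expected count = 1/2 × 436 = 218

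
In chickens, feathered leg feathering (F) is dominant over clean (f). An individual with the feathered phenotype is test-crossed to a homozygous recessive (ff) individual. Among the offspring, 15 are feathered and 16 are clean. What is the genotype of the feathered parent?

Test cross: ? × ff
Offspring: 15 feathered, 16 clean — approximately 1:1.
A 1:1 ratio in a test cross indicates the unknown parent is heterozygous (Ff).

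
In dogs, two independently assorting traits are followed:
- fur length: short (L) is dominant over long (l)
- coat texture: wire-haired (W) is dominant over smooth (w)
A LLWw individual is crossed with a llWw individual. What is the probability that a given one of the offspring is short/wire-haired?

Dihybrid cross LLWw × llWw — consider each gene separately:
fur length: LL × ll → 4 Ll → 4 L_ (out of 4)
coat texture: Ww × Ww → 1 WW, 2 Ww, 1 ww → 3 W_ : 1 ww (out of 4)
Combine (counts out of 4 × 4 = 16): short/wire-haired (L_W_) = 4×3 = 12; short/smooth (L_ww) = 4×1 = 4
Phenotype counts (out of 16): 12 short/wire-haired, 4 short/smooth
short/wire-haired: 12 out of 16
Probability: 12/16 = 3/4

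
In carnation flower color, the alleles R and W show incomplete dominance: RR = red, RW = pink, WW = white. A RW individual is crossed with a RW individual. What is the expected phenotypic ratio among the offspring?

Punnett square for RW × RW:
Offspring genotypes: 1 RR, 2 RW, 1 WW
Phenotype counts: 1 red, 2 pink, 1 white
Ratio: 1 red : 2 pink : 1 white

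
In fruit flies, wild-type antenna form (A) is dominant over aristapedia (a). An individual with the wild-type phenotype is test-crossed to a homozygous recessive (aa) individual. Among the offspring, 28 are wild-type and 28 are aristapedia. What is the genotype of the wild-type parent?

Test cross: ? × aa
Offspring: 28 wild-type, 28 aristapedia — approximately 1:1.
A 1:1 ratio in a test cross indicates the unknown parent is heterozygous (Aa).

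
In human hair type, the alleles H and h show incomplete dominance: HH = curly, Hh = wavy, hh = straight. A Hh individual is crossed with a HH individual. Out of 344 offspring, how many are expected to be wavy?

Punnett square for Hh × HH:
Offspring genotypes: 2 HH, 2 Hh
Phenotype counts: 2 curly, 2 wavy
wavy: 2 out of 4 → fraction 1/2
Expected count = 1/2 × 344 = 172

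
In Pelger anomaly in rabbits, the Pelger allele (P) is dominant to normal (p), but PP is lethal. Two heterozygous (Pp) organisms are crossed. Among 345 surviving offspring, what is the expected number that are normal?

Cross: Pp × Pp
Punnett square offspring (before lethality): 1 PP, 2 Pp, 1 pp
The PP genotype is lethal (embryos die); surviving offspring: 2 Pp, 1 pp
normal: 1 out of 3 → fraction 1/3
Expected count = 1/3 × 345 = 115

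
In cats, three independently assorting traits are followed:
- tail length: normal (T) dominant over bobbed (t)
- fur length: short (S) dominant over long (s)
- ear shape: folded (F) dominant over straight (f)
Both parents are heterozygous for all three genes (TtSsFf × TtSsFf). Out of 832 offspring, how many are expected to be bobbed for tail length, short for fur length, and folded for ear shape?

Trihybrid cross: TtSsFf × TtSsFf
Each trait segregates independently with a 3:1 phenotypic ratio, so each gene contributes 3/4 (dominant) or 1/4 (recessive).
Target: bobbed (tail length), short (fur length), folded (ear shape)
Probability = product of independent per-trait probabilities
= 1/4 × 3/4 × 3/4 = 9/64
Expected count = 9/64 × 832 = 117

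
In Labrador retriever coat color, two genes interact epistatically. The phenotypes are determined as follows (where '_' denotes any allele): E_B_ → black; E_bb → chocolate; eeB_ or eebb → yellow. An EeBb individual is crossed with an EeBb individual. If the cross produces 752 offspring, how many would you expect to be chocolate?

Cross: EeBb × EeBb — consider each gene separately:
E gene: Ee × Ee → 1 EE, 2 Ee, 1 ee → 3 E_ : 1 ee (out of 4)
B gene: Bb × Bb → 1 BB, 2 Bb, 1 bb → 3 B_ : 1 bb (out of 4)
Genotype classes (out of 4 × 4 = 16): E_B_ = 3×3 = 9; E_bb = 3×1 = 3; eeB_ = 1×3 = 3; eebb = 1×1 = 1
Apply the phenotype rules: E_B_ (9) → black; E_bb (3) → chocolate; eeB_ (3) + eebb (1) → yellow
Phenotype counts (out of 16): 9 black, 3 chocolate, 4 yellow
chocolate: 3 out of 16 → fraction 3/16
Expected count = 3/16 × 752 = 141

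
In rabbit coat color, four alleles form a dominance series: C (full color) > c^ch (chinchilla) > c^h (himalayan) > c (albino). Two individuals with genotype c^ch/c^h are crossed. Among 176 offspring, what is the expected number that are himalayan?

Cross: c^ch/c^h × c^ch/c^h
Allele dominance: C > c^ch > c^h > c
Offspring genotypes: 1 c^ch/c^ch, 2 c^ch/c^h, 1 c^h/c^h
Phenotype counts: 3 chinchilla, 1 himalayan
himalayan: 1 out of 4 → fraction 1/4
Expected count = 1/4 × 176 = 44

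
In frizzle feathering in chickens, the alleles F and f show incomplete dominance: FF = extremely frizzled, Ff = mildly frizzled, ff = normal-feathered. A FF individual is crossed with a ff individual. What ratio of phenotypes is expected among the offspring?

Punnett square for FF × ff:
Offspring genotypes: 4 Ff
Phenotype counts: 4 mildly frizzled
Ratio: all mildly frizzled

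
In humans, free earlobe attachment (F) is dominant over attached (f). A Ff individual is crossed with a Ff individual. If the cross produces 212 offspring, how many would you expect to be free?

Punnett square for Ff × Ff:
Offspring genotypes: 1 FF, 2 Ff, 1 ff
free: 3, attached: 1
free: 3 out of 4 → fraction 3/4
Expected count = 3/4 × 212 = 159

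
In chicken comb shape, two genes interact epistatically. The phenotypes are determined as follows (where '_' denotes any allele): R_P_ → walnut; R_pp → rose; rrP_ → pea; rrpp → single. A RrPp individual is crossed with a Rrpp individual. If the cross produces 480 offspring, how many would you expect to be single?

Cross: RrPp × Rrpp — consider each gene separately:
R gene: Rr × Rr → 1 RR, 2 Rr, 1 rr → 3 R_ : 1 rr (out of 4)
P gene: Pp × pp → 2 Pp, 2 pp → 2 P_ : 2 pp (out of 4)
Genotype classes (out of 4 × 4 = 16): R_P_ = 3×2 = 6; R_pp = 3×2 = 6; rrP_ = 1×2 = 2; rrpp = 1×2 = 2
Apply the phenotype rules: R_P_ (6) → walnut; R_pp (6) → rose; rrP_ (2) → pea; rrpp (2) → single
Phenotype counts (out of 16): 6 walnut, 6 rose, 2 pea, 2 single
single: 2 out of 16 → fraction 1/8
Expected count = 1/8 × 480 = 60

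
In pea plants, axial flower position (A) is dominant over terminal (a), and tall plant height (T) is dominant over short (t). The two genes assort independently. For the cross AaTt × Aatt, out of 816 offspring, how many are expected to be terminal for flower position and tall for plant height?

Dihybrid cross AaTt × Aatt — consider each gene separately:
flower position: Aa × Aa → 1 AA, 2 Aa, 1 aa → 3 A_ : 1 aa (out of 4)
plant height: Tt × tt → 2 Tt, 2 tt → 2 T_ : 2 tt (out of 4)
Looking for: terminal (aa) and tall (T_)
P(terminal) = 1/4, P(tall) = 2/4
P(both) = 1/4 × 2/4 = 2/16 = 1/8
Expected count = 1/8 × 816 = 102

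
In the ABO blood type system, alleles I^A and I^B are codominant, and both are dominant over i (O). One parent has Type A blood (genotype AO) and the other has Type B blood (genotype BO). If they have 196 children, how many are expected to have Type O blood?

Cross: AO × BO
Possible offspring genotypes: 1 AB, 1 AO, 1 BO, 1 OO
Blood type counts: 1 Type AB, 1 Type A, 1 Type B, 1 Type O
Probability of Type O: 1/4
Expected count = 1/4 × 196 = 49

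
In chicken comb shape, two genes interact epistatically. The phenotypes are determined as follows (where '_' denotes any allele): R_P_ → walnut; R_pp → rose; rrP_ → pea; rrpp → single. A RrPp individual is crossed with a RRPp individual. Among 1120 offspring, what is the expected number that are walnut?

Cross: RrPp × RRPp — consider each gene separately:
R gene: Rr × RR → 2 RR, 2 Rr → 4 R_ (out of 4)
P gene: Pp × Pp → 1 PP, 2 Pp, 1 pp → 3 P_ : 1 pp (out of 4)
Genotype classes (out of 4 × 4 = 16): R_P_ = 4×3 = 12; R_pp = 4×1 = 4
Apply the phenotype rules: R_P_ (12) → walnut; R_pp (4) → rose
Phenotype counts (out of 16): 12 walnut, 4 rose
walnut: 12 out of 16 → fraction 3/4
Expected count = 3/4 × 1120 = 840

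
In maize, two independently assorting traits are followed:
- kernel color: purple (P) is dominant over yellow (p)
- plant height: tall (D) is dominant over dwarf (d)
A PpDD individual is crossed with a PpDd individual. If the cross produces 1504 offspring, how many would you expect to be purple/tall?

Dihybrid cross PpDD × PpDd — consider each gene separately:
kernel color: Pp × Pp → 1 PP, 2 Pp, 1 pp → 3 P_ : 1 pp (out of 4)
plant height: DD × Dd → 2 DD, 2 Dd → 4 D_ (out of 4)
Combine (counts out of 4 × 4 = 16): purple/tall (P_D_) = 3×4 = 12; yellow/tall (ppD_) = 1×4 = 4
Phenotype counts (out of 16): 12 purple/tall, 4 yellow/tall
purple/tall: 12 out of 16 → fraction 3/4
Expected count = 3/4 × 1504 = 1128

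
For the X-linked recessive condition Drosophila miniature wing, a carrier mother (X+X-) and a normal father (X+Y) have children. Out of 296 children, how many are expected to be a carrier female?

Cross: X+X- × X+Y
Offspring: 1 X+X+, 1 X+Y, 1 X+X-, 1 X-Y
Probability of a carrier female: 1/4
Expected count = 1/4 × 296 = 74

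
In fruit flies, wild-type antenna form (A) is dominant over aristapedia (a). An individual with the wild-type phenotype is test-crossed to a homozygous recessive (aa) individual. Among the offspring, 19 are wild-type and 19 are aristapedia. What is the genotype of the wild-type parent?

Test cross: ? × aa
Offspring: 19 wild-type, 19 aristapedia — approximately 1:1.
A 1:1 ratio in a test cross indicates the unknown parent is heterozygous (Aa).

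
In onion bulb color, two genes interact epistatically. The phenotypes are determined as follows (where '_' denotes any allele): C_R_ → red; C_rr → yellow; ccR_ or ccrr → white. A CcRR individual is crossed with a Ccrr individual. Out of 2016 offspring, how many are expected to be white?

Cross: CcRR × Ccrr — consider each gene separately:
C gene: Cc × Cc → 1 CC, 2 Cc, 1 cc → 3 C_ : 1 cc (out of 4)
R gene: RR × rr → 4 Rr → 4 R_ (out of 4)
Genotype classes (out of 4 × 4 = 16): C_R_ = 3×4 = 12; ccR_ = 1×4 = 4
Apply the phenotype rules: C_R_ (12) → red; ccR_ (4) → white
Phenotype counts (out of 16): 12 red, 4 white
white: 4 out of 16 → fraction 1/4
Expected count = 1/4 × 2016 = 504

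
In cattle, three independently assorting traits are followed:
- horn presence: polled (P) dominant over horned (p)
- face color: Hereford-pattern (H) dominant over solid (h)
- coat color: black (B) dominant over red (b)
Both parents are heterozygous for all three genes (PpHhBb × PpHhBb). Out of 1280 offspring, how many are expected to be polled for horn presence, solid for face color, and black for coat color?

Trihybrid cross: PpHhBb × PpHhBb
Each trait segregates independently with a 3:1 phenotypic ratio, so each gene contributes 3/4 (dominant) or 1/4 (recessive).
Target: polled (horn presence), solid (face color), black (coat color)
Probability = product of independent per-trait probabilities
= 3/4 × 1/4 × 3/4 = 9/64
Expected count = 9/64 × 1280 = 180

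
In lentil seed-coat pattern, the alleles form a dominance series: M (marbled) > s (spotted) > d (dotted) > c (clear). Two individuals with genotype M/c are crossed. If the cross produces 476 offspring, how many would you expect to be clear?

Cross: M/c × M/c
Allele dominance: M > s > d > c
Offspring genotypes: 1 M/M, 2 M/c, 1 c/c
Phenotype counts: 3 marbled, 1 clear
clear: 1 out of 4 → fraction 1/4
Expected count = 1/4 × 476 = 119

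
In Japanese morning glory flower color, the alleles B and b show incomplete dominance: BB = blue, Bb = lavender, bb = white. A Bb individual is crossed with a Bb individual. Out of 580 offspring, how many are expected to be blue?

Punnett square for Bb × Bb:
Offspring genotypes: 1 BB, 2 Bb, 1 bb
Phenotype counts: 1 blue, 2 lavender, 1 white
blue: 1 out of 4 → fraction 1/4
Expected count = 1/4 × 580 = 145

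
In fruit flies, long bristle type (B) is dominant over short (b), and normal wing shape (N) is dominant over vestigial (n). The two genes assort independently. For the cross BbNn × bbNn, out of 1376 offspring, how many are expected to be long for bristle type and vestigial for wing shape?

Dihybrid cross BbNn × bbNn — consider each gene separately:
bristle type: Bb × bb → 2 Bb, 2 bb → 2 B_ : 2 bb (out of 4)
wing shape: Nn × Nn → 1 NN, 2 Nn, 1 nn → 3 N_ : 1 nn (out of 4)
Looking for: long (B_) and vestigial (nn)
P(long) = 2/4, P(vestigial) = 1/4
P(both) = 2/4 × 1/4 = 2/16 = 1/8
Expected count = 1/8 × 1376 = 172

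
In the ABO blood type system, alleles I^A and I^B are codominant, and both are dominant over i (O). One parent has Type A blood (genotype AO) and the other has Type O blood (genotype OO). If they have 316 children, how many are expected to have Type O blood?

Cross: AO × OO
Possible offspring genotypes: 2 AO, 2 OO
Blood type counts: 2 Type A, 2 Type O
Probability of Type O: 2/4 = 1/2
Expected count = 1/2 × 316 = 158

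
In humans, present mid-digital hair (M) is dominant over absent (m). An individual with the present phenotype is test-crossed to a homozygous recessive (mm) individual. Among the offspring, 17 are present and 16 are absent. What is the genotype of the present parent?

Test cross: ? × mm
Offspring: 17 present, 16 absent — approximately 1:1.
A 1:1 ratio in a test cross indicates the unknown parent is heterozygous (Mm).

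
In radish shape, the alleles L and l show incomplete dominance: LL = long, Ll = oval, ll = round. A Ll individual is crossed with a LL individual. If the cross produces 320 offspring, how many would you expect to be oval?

Punnett square for Ll × LL:
Offspring genotypes: 2 LL, 2 Ll
Phenotype counts: 2 long, 2 oval
oval: 2 out of 4 → fraction 1/2
Expected count = 1/2 × 320 = 160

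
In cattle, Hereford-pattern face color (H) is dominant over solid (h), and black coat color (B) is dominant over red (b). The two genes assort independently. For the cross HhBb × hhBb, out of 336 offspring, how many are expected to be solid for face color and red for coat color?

Dihybrid cross HhBb × hhBb — consider each gene separately:
face color: Hh × hh → 2 Hh, 2 hh → 2 H_ : 2 hh (out of 4)
coat color: Bb × Bb → 1 BB, 2 Bb, 1 bb → 3 B_ : 1 bb (out of 4)
Looking for: solid (hh) and red (bb)
P(solid) = 2/4, P(red) = 1/4
P(both) = 2/4 × 1/4 = 2/16 = 1/8
Expected count = 1/8 × 336 = 42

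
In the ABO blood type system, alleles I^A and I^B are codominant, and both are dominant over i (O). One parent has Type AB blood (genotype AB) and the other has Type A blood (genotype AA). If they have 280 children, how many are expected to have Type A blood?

Cross: AB × AA
Possible offspring genotypes: 2 AA, 2 AB
Blood type counts: 2 Type A, 2 Type AB
Probability of Type A: 2/4 = 1/2
Expected count = 1/2 × 280 = 140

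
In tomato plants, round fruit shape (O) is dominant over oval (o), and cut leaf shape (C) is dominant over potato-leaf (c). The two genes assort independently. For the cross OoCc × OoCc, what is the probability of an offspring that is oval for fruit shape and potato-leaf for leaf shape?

Dihybrid cross OoCc × OoCc — consider each gene separately:
fruit shape: Oo × Oo → 1 OO, 2 Oo, 1 oo → 3 O_ : 1 oo (out of 4)
leaf shape: Cc × Cc → 1 CC, 2 Cc, 1 cc → 3 C_ : 1 cc (out of 4)
Looking for: oval (oo) and potato-leaf (cc)
P(oval) = 1/4, P(potato-leaf) = 1/4
P(both) = 1/4 × 1/4 = 1/16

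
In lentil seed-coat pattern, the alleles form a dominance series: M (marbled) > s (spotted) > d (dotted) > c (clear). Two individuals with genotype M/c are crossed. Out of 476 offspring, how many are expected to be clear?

Cross: M/c × M/c
Allele dominance: M > s > d > c
Offspring genotypes: 1 M/M, 2 M/c, 1 c/c
Phenotype counts: 3 marbled, 1 clear
clear: 1 out of 4 → fraction 1/4
Expected count = 1/4 × 476 = 119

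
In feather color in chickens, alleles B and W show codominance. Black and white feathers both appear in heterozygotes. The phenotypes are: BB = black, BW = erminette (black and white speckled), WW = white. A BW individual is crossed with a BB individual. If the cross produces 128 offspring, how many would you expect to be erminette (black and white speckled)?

Punnett square for BW × BB:
Offspring genotypes: 2 BB, 2 BW
Phenotype counts: 2 black, 2 erminette (black and white speckled)
erminette (black and white speckled): 2 out of 4 → fraction 1/2
Expected count = 1/2 × 128 = 64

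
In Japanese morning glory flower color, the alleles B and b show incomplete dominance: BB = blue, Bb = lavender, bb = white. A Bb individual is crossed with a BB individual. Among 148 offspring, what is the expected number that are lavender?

Punnett square for Bb × BB:
Offspring genotypes: 2 BB, 2 Bb
Phenotype counts: 2 blue, 2 lavender
lavender: 2 out of 4 → fraction 1/2
Expected count = 1/2 × 148 = 74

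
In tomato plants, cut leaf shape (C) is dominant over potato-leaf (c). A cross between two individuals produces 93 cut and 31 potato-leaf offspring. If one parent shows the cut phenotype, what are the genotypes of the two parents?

Observed offspring: 93 cut, 31 potato-leaf
The observed ratio simplifies to 3:1. Potato-leaf (cc) offspring appear, so each parent must contribute one c allele. The parent stated to show cut carries C, so it is Cc. The other parent is then either Cc or cc: Cc × cc would give a 1:1 split, whereas Cc × Cc gives 3:1 — matching the data. So both parents are heterozygous (Cc × Cc).
Parent genotypes: Cc × Cc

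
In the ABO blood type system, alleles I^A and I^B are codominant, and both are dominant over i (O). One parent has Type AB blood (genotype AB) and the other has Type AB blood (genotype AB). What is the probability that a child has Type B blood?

Cross: AB × AB
Possible offspring genotypes: 1 AA, 2 AB, 1 BB
Blood type counts: 1 Type A, 2 Type AB, 1 Type B
Probability of Type B: 1/4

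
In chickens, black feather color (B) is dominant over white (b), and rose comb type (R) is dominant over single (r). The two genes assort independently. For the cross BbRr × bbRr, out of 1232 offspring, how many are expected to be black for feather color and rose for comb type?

Dihybrid cross BbRr × bbRr — consider each gene separately:
feather color: Bb × bb → 2 Bb, 2 bb → 2 B_ : 2 bb (out of 4)
comb type: Rr × Rr → 1 RR, 2 Rr, 1 rr → 3 R_ : 1 rr (out of 4)
Looking for: black (B_) and rose (R_)
P(black) = 2/4, P(rose) = 3/4
P(both) = 2/4 × 3/4 = 6/16 = 3/8
Expected count = 3/8 × 1232 = 462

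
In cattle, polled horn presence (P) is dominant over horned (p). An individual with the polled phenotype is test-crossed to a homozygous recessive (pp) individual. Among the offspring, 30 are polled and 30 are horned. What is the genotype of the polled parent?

Test cross: ? × pp
Offspring: 30 polled, 30 horned — approximately 1:1.
A 1:1 ratio in a test cross indicates the unknown parent is heterozygous (Pp).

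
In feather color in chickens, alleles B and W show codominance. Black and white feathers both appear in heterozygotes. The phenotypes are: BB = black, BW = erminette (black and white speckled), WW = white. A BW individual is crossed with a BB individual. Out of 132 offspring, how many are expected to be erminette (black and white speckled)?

Punnett square for BW × BB:
Offspring genotypes: 2 BB, 2 BW
Phenotype counts: 2 black, 2 erminette (black and white speckled)
erminette (black and white speckled): 2 out of 4 → fraction 1/2
Expected count = 1/2 × 132 = 66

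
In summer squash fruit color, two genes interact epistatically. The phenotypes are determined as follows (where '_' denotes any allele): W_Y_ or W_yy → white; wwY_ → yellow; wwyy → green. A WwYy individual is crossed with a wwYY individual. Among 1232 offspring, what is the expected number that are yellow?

Cross: WwYy × wwYY — consider each gene separately:
W gene: Ww × ww → 2 Ww, 2 ww → 2 W_ : 2 ww (out of 4)
Y gene: Yy × YY → 2 YY, 2 Yy → 4 Y_ (out of 4)
Genotype classes (out of 4 × 4 = 16): W_Y_ = 2×4 = 8; wwY_ = 2×4 = 8
Apply the phenotype rules: W_Y_ (8) → white; wwY_ (8) → yellow
Phenotype counts (out of 16): 8 white, 8 yellow
yellow: 8 out of 16 → fraction 1/2
Expected count = 1/2 × 1232 = 616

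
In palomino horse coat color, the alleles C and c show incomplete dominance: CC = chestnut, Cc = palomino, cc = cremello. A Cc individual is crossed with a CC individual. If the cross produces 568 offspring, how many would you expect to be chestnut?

Punnett square for Cc × CC:
Offspring genotypes: 2 CC, 2 Cc
Phenotype counts: 2 chestnut, 2 palomino
chestnut: 2 out of 4 → fraction 1/2
Expected count = 1/2 × 568 = 284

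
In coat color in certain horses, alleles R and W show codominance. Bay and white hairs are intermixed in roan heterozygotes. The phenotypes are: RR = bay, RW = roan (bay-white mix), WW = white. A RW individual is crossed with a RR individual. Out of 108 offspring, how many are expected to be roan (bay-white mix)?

Punnett square for RW × RR:
Offspring genotypes: 2 RR, 2 RW
Phenotype counts: 2 bay, 2 roan (bay-white mix)
roan (bay-white mix): 2 out of 4 → fraction 1/2
Expected count = 1/2 × 108 = 54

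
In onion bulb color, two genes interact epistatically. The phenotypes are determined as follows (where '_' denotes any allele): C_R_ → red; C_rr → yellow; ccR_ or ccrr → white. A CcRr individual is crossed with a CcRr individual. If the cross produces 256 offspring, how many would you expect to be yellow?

Cross: CcRr × CcRr — consider each gene separately:
C gene: Cc × Cc → 1 CC, 2 Cc, 1 cc → 3 C_ : 1 cc (out of 4)
R gene: Rr × Rr → 1 RR, 2 Rr, 1 rr → 3 R_ : 1 rr (out of 4)
Genotype classes (out of 4 × 4 = 16): C_R_ = 3×3 = 9; C_rr = 3×1 = 3; ccR_ = 1×3 = 3; ccrr = 1×1 = 1
Apply the phenotype rules: C_R_ (9) → red; C_rr (3) → yellow; ccR_ (3) + ccrr (1) → white
Phenotype counts (out of 16): 9 red, 3 yellow, 4 white
yellow: 3 out of 16 → fraction 3/16
Expected count = 3/16 × 256 = 48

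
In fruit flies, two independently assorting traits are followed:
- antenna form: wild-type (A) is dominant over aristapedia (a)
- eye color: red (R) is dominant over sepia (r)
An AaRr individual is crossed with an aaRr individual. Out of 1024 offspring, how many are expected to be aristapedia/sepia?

Dihybrid cross AaRr × aaRr — consider each gene separately:
antenna form: Aa × aa → 2 Aa, 2 aa → 2 A_ : 2 aa (out of 4)
eye color: Rr × Rr → 1 RR, 2 Rr, 1 rr → 3 R_ : 1 rr (out of 4)
Combine (counts out of 4 × 4 = 16): wild-type/red (A_R_) = 2×3 = 6; wild-type/sepia (A_rr) = 2×1 = 2; aristapedia/red (aaR_) = 2×3 = 6; aristapedia/sepia (aarr) = 2×1 = 2
Phenotype counts (out of 16): 6 wild-type/red, 2 wild-type/sepia, 6 aristapedia/red, 2 aristapedia/sepia
aristapedia/sepia: 2 out of 16 → fraction 1/8
Expected count = 1/8 × 1024 = 128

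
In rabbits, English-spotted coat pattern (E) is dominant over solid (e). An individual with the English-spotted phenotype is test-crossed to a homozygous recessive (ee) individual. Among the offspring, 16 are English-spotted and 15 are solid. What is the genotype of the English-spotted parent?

Test cross: ? × ee
Offspring: 16 English-spotted, 15 solid — approximately 1:1.
A 1:1 ratio in a test cross indicates the unknown parent is heterozygous (Ee).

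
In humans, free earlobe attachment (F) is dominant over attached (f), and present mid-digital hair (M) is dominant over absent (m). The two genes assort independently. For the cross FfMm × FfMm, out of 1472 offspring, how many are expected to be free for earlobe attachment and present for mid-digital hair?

Dihybrid cross FfMm × FfMm — consider each gene separately:
earlobe attachment: Ff × Ff → 1 FF, 2 Ff, 1 ff → 3 F_ : 1 ff (out of 4)
mid-digital hair: Mm × Mm → 1 MM, 2 Mm, 1 mm → 3 M_ : 1 mm (out of 4)
Looking for: free (F_) and present (M_)
P(free) = 3/4, P(present) = 3/4
P(both) = 3/4 × 3/4 = 9/16
Expected count = 9/16 × 1472 = 828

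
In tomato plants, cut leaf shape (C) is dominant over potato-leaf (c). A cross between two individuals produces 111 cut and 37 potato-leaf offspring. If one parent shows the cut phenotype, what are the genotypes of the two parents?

Observed offspring: 111 cut, 37 potato-leaf
The observed ratio simplifies to 3:1. Potato-leaf (cc) offspring appear, so each parent must contribute one c allele. The parent stated to show cut carries C, so it is Cc. The other parent is then either Cc or cc: Cc × cc would give a 1:1 split, whereas Cc × Cc gives 3:1 — matching the data. So both parents are heterozygous (Cc × Cc).
Parent genotypes: Cc × Cc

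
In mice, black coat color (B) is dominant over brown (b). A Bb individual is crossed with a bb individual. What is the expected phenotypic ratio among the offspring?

Punnett square for Bb × bb:
Offspring genotypes: 2 Bb, 2 bb
black: 2, brown: 2
Ratio: 1:1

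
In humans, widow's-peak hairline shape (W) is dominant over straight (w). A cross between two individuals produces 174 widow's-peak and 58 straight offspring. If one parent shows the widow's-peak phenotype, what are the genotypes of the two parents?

Observed offspring: 174 widow's-peak, 58 straight
The observed ratio simplifies to 3:1. Straight (ww) offspring appear, so each parent must contribute one w allele. The parent stated to show widow's-peak carries W, so it is Ww. The other parent is then either Ww or ww: Ww × ww would give a 1:1 split, whereas Ww × Ww gives 3:1 — matching the data. So both parents are heterozygous (Ww × Ww).
Parent genotypes: Ww × Ww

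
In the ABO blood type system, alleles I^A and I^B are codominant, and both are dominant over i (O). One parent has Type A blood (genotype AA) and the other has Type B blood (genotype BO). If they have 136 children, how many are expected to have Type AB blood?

Cross: AA × BO
Possible offspring genotypes: 2 AB, 2 AO
Blood type counts: 2 Type AB, 2 Type A
Probability of Type AB: 2/4 = 1/2
Expected count = 1/2 × 136 = 68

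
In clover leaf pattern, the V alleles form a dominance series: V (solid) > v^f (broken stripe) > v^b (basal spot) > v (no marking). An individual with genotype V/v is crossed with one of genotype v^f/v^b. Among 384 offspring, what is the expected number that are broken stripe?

Cross: V/v × v^f/v^b
Allele dominance: V > v^f > v^b > v
Offspring genotypes: 1 V/v^f, 1 V/v^b, 1 v^f/v, 1 v^b/v
Phenotype counts: 2 solid, 1 broken stripe, 1 basal spot
broken stripe: 1 out of 4 → fraction 1/4
Expected count = 1/4 × 384 = 96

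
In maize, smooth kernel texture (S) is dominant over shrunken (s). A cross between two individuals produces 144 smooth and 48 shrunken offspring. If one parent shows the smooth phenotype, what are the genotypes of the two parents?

Observed offspring: 144 smooth, 48 shrunken
The observed ratio simplifies to 3:1. Shrunken (ss) offspring appear, so each parent must contribute one s allele. The parent stated to show smooth carries S, so it is Ss. The other parent is then either Ss or ss: Ss × ss would give a 1:1 split, whereas Ss × Ss gives 3:1 — matching the data. So both parents are heterozygous (Ss × Ss).
Parent genotypes: Ss × Ss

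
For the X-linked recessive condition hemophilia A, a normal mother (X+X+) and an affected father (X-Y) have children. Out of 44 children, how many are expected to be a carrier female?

Cross: X+X+ × X-Y
Offspring: 2 X+X-, 2 X+Y
Probability of a carrier female: 2/4 = 1/2
Expected count = 1/2 × 44 = 22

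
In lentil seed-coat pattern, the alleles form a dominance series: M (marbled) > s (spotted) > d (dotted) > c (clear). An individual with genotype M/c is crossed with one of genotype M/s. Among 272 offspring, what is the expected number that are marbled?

Cross: M/c × M/s
Allele dominance: M > s > d > c
Offspring genotypes: 1 M/M, 1 M/s, 1 M/c, 1 s/c
Phenotype counts: 3 marbled, 1 spotted
marbled: 3 out of 4 → fraction 3/4
Expected count = 3/4 × 272 = 204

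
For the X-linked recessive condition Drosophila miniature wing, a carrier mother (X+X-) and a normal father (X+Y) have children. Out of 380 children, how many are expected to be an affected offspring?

Cross: X+X- × X+Y
Offspring: 1 X+X+, 1 X+Y, 1 X+X-, 1 X-Y
Probability of an affected offspring: 1/4
Expected count = 1/4 × 380 = 95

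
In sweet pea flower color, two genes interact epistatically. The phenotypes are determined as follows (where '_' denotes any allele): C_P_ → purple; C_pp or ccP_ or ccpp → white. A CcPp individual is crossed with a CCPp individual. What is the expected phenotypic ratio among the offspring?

Cross: CcPp × CCPp — consider each gene separately:
C gene: Cc × CC → 2 CC, 2 Cc → 4 C_ (out of 4)
P gene: Pp × Pp → 1 PP, 2 Pp, 1 pp → 3 P_ : 1 pp (out of 4)
Genotype classes (out of 4 × 4 = 16): C_P_ = 4×3 = 12; C_pp = 4×1 = 4
Apply the phenotype rules: C_P_ (12) → purple; C_pp (4) → white
Phenotype counts (out of 16): 12 purple, 4 white
Ratio: 3 purple : 1 white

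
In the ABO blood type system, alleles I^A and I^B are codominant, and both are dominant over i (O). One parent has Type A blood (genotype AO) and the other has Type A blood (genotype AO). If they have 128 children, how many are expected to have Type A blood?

Cross: AO × AO
Possible offspring genotypes: 1 AA, 2 AO, 1 OO
Blood type counts: 3 Type A, 1 Type O
Probability of Type A: 3/4
Expected count = 3/4 × 128 = 96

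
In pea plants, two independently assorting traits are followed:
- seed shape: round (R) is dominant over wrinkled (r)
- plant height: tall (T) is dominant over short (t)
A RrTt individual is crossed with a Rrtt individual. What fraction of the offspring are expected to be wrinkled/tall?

Dihybrid cross RrTt × Rrtt — consider each gene separately:
seed shape: Rr × Rr → 1 RR, 2 Rr, 1 rr → 3 R_ : 1 rr (out of 4)
plant height: Tt × tt → 2 Tt, 2 tt → 2 T_ : 2 tt (out of 4)
Combine (counts out of 4 × 4 = 16): round/tall (R_T_) = 3×2 = 6; round/short (R_tt) = 3×2 = 6; wrinkled/tall (rrT_) = 1×2 = 2; wrinkled/short (rrtt) = 1×2 = 2
Phenotype counts (out of 16): 6 round/tall, 6 round/short, 2 wrinkled/tall, 2 wrinkled/short
wrinkled/tall: 2 out of 16
Probability: 2/16 = 1/8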